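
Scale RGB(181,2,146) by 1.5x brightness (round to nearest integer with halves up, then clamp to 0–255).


Multiply each channel by 1.5, round half up, clamp to [0, 255]
R: 181×1.5 = 271.5 → round → 272 → clamp → 255
G: 2×1.5 = 3
B: 146×1.5 = 219
= RGB(255, 3, 219)


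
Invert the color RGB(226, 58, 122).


Invert: (255-R, 255-G, 255-B)
R: 255-226 = 29
G: 255-58 = 197
B: 255-122 = 133
= RGB(29, 197, 133)


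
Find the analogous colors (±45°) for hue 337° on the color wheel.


Base hue: 337°
Left analog: (337 - 45) mod 360 = 292°
Right analog: (337 + 45) mod 360 = 22°
Analogous hues = 292° and 22°


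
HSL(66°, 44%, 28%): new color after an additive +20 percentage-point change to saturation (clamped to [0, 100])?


Original S = 44%
Adjustment = +20 percentage points
New S = 44 + (20) = 64
Clamp to [0, 100] → 64
= HSL(66°, 64%, 28%)


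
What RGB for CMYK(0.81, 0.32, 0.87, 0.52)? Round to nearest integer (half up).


R = 255 × (1-C) × (1-K) = 255 × 0.19 × 0.48 = 23.256 → 23
G = 255 × (1-M) × (1-K) = 255 × 0.68 × 0.48 = 83.232 → 83
B = 255 × (1-Y) × (1-K) = 255 × 0.13 × 0.48 = 15.912 → 16
= RGB(23, 83, 16)


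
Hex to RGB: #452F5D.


45 → 69 (R)
2F → 47 (G)
5D → 93 (B)
= RGB(69, 47, 93)


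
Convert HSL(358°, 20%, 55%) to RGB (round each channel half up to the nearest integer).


H=358°, S=0.20, L=0.55
C = (1-|2L-1|)×S = (1-|0.10|)×0.20 = 0.18
H' = H/60 = 358/60 ≈ 5.9667; X = C×(1-|H' mod 2 - 1|) = 0.006
m = L - C/2 = 0.55 - 0.09 = 0.46
Sector ⌊H'⌋ = 5 → (R',G',B') = (0.18, 0.0, 0.006)
RGB = ((R'+m)×255, (G'+m)×255, (B'+m)×255) = (163.2, 117.3, 118.83)
Round half up → RGB(163, 117, 119)


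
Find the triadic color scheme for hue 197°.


Triadic: equally spaced at 120° intervals
H1 = 197°
H2 = (197 + 120) mod 360 = 317°
H3 = (197 + 240) mod 360 = 77°
Triadic = 197°, 317°, 77°


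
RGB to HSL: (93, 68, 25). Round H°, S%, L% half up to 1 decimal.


Normalize: R'=93/255≈0.3647, G'=68/255≈0.2667, B'=25/255≈0.0980
Max=93/255, Min=25/255, Δ=Max-Min=68/255
L = (Max+Min)/2 = (93+25)/510 = 118/510 = 0.23137… → L = 23.1%
L ≤ 0.5 → S = Δ/(Max+Min) = 68/(93+25) = 68/118 = 0.57627… → S = 57.6%
(the 1/255 factors cancel in S and H, so raw channel differences can be used)
Max is R' → H = 60 × (((G-B)/Δ) mod 6) = 60 × (((68-25)/68) mod 6)
  43/68 = 0.6323…
  H = 60 × 0.6323… = 37.941…° → H = 37.9°
= HSL(37.9°, 57.6%, 23.1%)


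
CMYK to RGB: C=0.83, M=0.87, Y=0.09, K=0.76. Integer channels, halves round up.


R = 255 × (1-C) × (1-K) = 255 × 0.17 × 0.24 = 10.404 → 10
G = 255 × (1-M) × (1-K) = 255 × 0.13 × 0.24 = 7.956 → 8
B = 255 × (1-Y) × (1-K) = 255 × 0.91 × 0.24 = 55.692 → 56
= RGB(10, 8, 56)


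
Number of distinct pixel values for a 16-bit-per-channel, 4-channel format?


Total bits = 16 bits/channel × 4 channels = 64 bits
Distinct pixel values = 2^64
= 18,446,744,073,709,551,616 pixel values


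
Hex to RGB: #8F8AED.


8F → 143 (R)
8A → 138 (G)
ED → 237 (B)
= RGB(143, 138, 237)


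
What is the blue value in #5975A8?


Color: #5975A8
R = 59 = 89
G = 75 = 117
B = A8 = 168
Blue = 168


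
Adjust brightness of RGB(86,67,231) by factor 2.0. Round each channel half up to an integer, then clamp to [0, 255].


Multiply each channel by 2.0, round half up, clamp to [0, 255]
R: 86×2.0 = 172
G: 67×2.0 = 134
B: 231×2.0 = 462 → clamp → 255
= RGB(172, 134, 255)


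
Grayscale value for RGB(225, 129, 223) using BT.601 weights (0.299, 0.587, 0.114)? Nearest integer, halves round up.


Gray = 0.299×R + 0.587×G + 0.114×B
Gray = 0.299×225 + 0.587×129 + 0.114×223
Gray = 67.275 + 75.723 + 25.422
Gray = 168.420 → round half up → 168
Gray = 168


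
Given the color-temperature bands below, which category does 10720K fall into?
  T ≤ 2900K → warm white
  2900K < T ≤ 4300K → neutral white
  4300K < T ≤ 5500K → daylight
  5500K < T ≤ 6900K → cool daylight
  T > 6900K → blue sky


Temperature: 10720K
10720K > 6900K → blue sky
Classification: blue sky


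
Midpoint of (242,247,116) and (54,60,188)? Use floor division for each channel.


Midpoint: each channel = ⌊(C₁+C₂)/2⌋
R: ⌊(242+54)/2⌋ = 148
G: ⌊(247+60)/2⌋ = 153
B: ⌊(116+188)/2⌋ = 152
= RGB(148, 153, 152)


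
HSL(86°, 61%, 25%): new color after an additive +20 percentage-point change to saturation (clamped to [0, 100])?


Original S = 61%
Adjustment = +20 percentage points
New S = 61 + (20) = 81
Clamp to [0, 100] → 81
= HSL(86°, 81%, 25%)


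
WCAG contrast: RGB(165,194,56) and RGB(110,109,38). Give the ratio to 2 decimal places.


Linearize each sRGB channel c=v/255: c/12.92 if c ≤ 0.04045 else ((c+0.055)/1.055)^2.4
L = 0.2126×R_lin + 0.7152×G_lin + 0.0722×B_lin
Color 1 (165,194,56):
  R=165: 165/255≈0.6471 > 0.04045 → ((0.6471+0.055)/1.055)^2.4 ≈ 0.37626
  G=194: 194/255≈0.7608 > 0.04045 → ((0.7608+0.055)/1.055)^2.4 ≈ 0.53948
  B=56: 56/255≈0.2196 > 0.04045 → ((0.2196+0.055)/1.055)^2.4 ≈ 0.03955
  L1 = 0.2126×0.37626 + 0.7152×0.53948 + 0.0722×0.03955 ≈ 0.46868
Color 2 (110,109,38):
  R=110: 110/255≈0.4314 > 0.04045 → ((0.4314+0.055)/1.055)^2.4 ≈ 0.15593
  G=109: 109/255≈0.4275 > 0.04045 → ((0.4275+0.055)/1.055)^2.4 ≈ 0.15293
  B=38: 38/255≈0.1490 > 0.04045 → ((0.1490+0.055)/1.055)^2.4 ≈ 0.01938
  L2 = 0.2126×0.15593 + 0.7152×0.15293 + 0.0722×0.01938 ≈ 0.14392
Lighter = 0.46868, Darker = 0.14392
Ratio = (L_lighter + 0.05) / (L_darker + 0.05)
Ratio = (0.46868 + 0.05) / (0.14392 + 0.05) = 0.51868 / 0.19392 ≈ 2.6747
Ratio ≈ 2.67:1


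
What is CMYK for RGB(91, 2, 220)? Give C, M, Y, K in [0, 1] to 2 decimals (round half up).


R'=91/255≈0.3569, G'=2/255≈0.0078, B'=220/255≈0.8627
K = 1 - max(R',G',B') = 1 - 220/255 = 35/255 = 0.13725… → 0.14
(1-R'-K)/(1-K) simplifies to (max-R)/max with max = 220:
C = (220-91)/220 = 129/220 = 0.58636… → 0.59
M = (220-2)/220 = 218/220 = 0.99090… → 0.99
Y = (220-220)/220 = 0/220 = 0 → 0.00
= CMYK(0.59, 0.99, 0.00, 0.14)


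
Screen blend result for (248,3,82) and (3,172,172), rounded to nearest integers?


Screen: C = 255 - (255-A)×(255-B)/255, rounded to nearest integer
R: 255 - (255-248)×(255-3)/255 = 255 - 1764/255 ≈ 255 - 6.918 = 248.082 → 248
G: 255 - (255-3)×(255-172)/255 = 255 - 20916/255 ≈ 255 - 82.024 = 172.976 → 173
B: 255 - (255-82)×(255-172)/255 = 255 - 14359/255 ≈ 255 - 56.310 = 198.690 → 199
= RGB(248, 173, 199)


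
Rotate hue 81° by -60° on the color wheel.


New hue = (H + rotation) mod 360
New hue = (81 -60) mod 360
= 21 mod 360
= 21°


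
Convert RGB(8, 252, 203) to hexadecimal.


R = 8 → 08 (hex)
G = 252 → FC (hex)
B = 203 → CB (hex)
Hex = #08FCCB


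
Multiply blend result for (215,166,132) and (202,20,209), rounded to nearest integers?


Multiply: C = A×B/255, rounded to nearest integer
R: 215×202/255 = 43430/255 ≈ 170.314 → 170
G: 166×20/255 = 3320/255 ≈ 13.020 → 13
B: 132×209/255 = 27588/255 ≈ 108.188 → 108
= RGB(170, 13, 108)


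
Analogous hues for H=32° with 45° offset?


Base hue: 32°
Left analog: (32 - 45) mod 360 = 347°
Right analog: (32 + 45) mod 360 = 77°
Analogous hues = 347° and 77°


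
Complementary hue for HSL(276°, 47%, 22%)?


Complement = opposite side of color wheel = hue + 180°
H' = (276 + 180) mod 360 = 96°
S and L unchanged.
= HSL(96°, 47%, 22%)


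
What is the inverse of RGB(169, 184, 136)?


Invert: (255-R, 255-G, 255-B)
R: 255-169 = 86
G: 255-184 = 71
B: 255-136 = 119
= RGB(86, 71, 119)


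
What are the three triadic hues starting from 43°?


Triadic: equally spaced at 120° intervals
H1 = 43°
H2 = (43 + 120) mod 360 = 163°
H3 = (43 + 240) mod 360 = 283°
Triadic = 43°, 163°, 283°


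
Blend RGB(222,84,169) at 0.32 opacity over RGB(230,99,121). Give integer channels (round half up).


C = α×F + (1-α)×B, with 1-α = 0.68
R: 0.32×222 + 0.68×230 = 71.04 + 156.40 = 227.44 → 227
G: 0.32×84 + 0.68×99 = 26.88 + 67.32 = 94.20 → 94
B: 0.32×169 + 0.68×121 = 54.08 + 82.28 = 136.36 → 136
= RGB(227, 94, 136)


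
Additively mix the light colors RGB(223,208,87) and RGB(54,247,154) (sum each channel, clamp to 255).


Additive: each channel = min(255, C₁+C₂)
R: 223+54 = 277 → 255
G: 208+247 = 455 → 255
B: 87+154 = 241 → 241
= RGB(255, 255, 241)


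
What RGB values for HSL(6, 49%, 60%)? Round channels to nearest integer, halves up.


H=6°, S=0.49, L=0.60
C = (1-|2L-1|)×S = (1-|0.20|)×0.49 = 0.392
H' = H/60 = 6/60 ≈ 0.1000; X = C×(1-|H' mod 2 - 1|) = 0.0392
m = L - C/2 = 0.60 - 0.196 = 0.404
Sector ⌊H'⌋ = 0 → (R',G',B') = (0.392, 0.0392, 0.0)
RGB = ((R'+m)×255, (G'+m)×255, (B'+m)×255) = (202.98, 113.016, 103.02)
Round half up → RGB(203, 113, 103)


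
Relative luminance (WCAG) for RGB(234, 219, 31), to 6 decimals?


Linearize each channel (sRGB transfer function): c = v/255; c_lin = c/12.92 if c ≤ 0.04045, else ((c+0.055)/1.055)^2.4
  R: 234/255 ≈ 0.917647 > 0.04045 → ((0.917647+0.055)/1.055)^2.4 ≈ 0.822786
  G: 219/255 ≈ 0.858824 > 0.04045 → ((0.858824+0.055)/1.055)^2.4 ≈ 0.708376
  B: 31/255 ≈ 0.121569 > 0.04045 → ((0.121569+0.055)/1.055)^2.4 ≈ 0.013702
R_lin = 0.822786, G_lin = 0.708376, B_lin = 0.013702
L = 0.2126×R + 0.7152×G + 0.0722×B
L = 0.2126×0.822786 + 0.7152×0.708376 + 0.0722×0.013702
L ≈ 0.682544


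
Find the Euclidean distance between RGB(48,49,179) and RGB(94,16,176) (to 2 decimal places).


d = √[(R₁-R₂)² + (G₁-G₂)² + (B₁-B₂)²]
d = √[(48-94)² + (49-16)² + (179-176)²]
d = √[2116 + 1089 + 9]
d = √3214
d ≈ 56.69


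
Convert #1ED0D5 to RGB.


1E → 30 (R)
D0 → 208 (G)
D5 → 213 (B)
= RGB(30, 208, 213)


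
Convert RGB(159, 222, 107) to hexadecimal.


R = 159 → 9F (hex)
G = 222 → DE (hex)
B = 107 → 6B (hex)
Hex = #9FDE6B


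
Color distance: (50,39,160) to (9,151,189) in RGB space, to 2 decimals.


d = √[(R₁-R₂)² + (G₁-G₂)² + (B₁-B₂)²]
d = √[(50-9)² + (39-151)² + (160-189)²]
d = √[1681 + 12544 + 841]
d = √15066
d ≈ 122.74


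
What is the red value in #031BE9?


Color: #031BE9
R = 03 = 3
G = 1B = 27
B = E9 = 233
Red = 3


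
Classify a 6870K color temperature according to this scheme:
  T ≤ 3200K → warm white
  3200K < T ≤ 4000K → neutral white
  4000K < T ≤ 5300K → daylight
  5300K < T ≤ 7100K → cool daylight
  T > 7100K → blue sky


Temperature: 6870K
5300K < 6870K ≤ 7100K → cool daylight
Classification: cool daylight


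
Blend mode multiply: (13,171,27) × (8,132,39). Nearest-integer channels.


Multiply: C = A×B/255, rounded to nearest integer
R: 13×8/255 = 104/255 ≈ 0.408 → 0
G: 171×132/255 = 22572/255 ≈ 88.518 → 89
B: 27×39/255 = 1053/255 ≈ 4.129 → 4
= RGB(0, 89, 4)


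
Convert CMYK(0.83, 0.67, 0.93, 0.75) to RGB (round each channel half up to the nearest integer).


R = 255 × (1-C) × (1-K) = 255 × 0.17 × 0.25 = 10.8375 → 11
G = 255 × (1-M) × (1-K) = 255 × 0.33 × 0.25 = 21.0375 → 21
B = 255 × (1-Y) × (1-K) = 255 × 0.07 × 0.25 = 4.4625 → 4
= RGB(11, 21, 4)


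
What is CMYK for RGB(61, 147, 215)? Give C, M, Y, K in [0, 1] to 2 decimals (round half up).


R'=61/255≈0.2392, G'=147/255≈0.5765, B'=215/255≈0.8431
K = 1 - max(R',G',B') = 1 - 215/255 = 40/255 = 0.15686… → 0.16
(1-R'-K)/(1-K) simplifies to (max-R)/max with max = 215:
C = (215-61)/215 = 154/215 = 0.71627… → 0.72
M = (215-147)/215 = 68/215 = 0.31627… → 0.32
Y = (215-215)/215 = 0/215 = 0 → 0.00
= CMYK(0.72, 0.32, 0.00, 0.16)


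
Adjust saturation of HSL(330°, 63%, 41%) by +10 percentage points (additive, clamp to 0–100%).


Original S = 63%
Adjustment = +10 percentage points
New S = 63 + (10) = 73
Clamp to [0, 100] → 73
= HSL(330°, 73%, 41%)


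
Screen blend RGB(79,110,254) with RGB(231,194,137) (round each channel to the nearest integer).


Screen: C = 255 - (255-A)×(255-B)/255, rounded to nearest integer
R: 255 - (255-79)×(255-231)/255 = 255 - 4224/255 ≈ 255 - 16.565 = 238.435 → 238
G: 255 - (255-110)×(255-194)/255 = 255 - 8845/255 ≈ 255 - 34.686 = 220.314 → 220
B: 255 - (255-254)×(255-137)/255 = 255 - 118/255 ≈ 255 - 0.463 = 254.537 → 255
= RGB(238, 220, 255)


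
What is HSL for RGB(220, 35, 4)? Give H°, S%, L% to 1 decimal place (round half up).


Normalize: R'=220/255≈0.8627, G'=35/255≈0.1373, B'=4/255≈0.0157
Max=220/255, Min=4/255, Δ=Max-Min=216/255
L = (Max+Min)/2 = (220+4)/510 = 224/510 = 0.43921… → L = 43.9%
L ≤ 0.5 → S = Δ/(Max+Min) = 216/(220+4) = 216/224 = 0.96428… → S = 96.4%
(the 1/255 factors cancel in S and H, so raw channel differences can be used)
Max is R' → H = 60 × (((G-B)/Δ) mod 6) = 60 × (((35-4)/216) mod 6)
  31/216 = 0.1435…
  H = 60 × 0.1435… = 8.611…° → H = 8.6°
= HSL(8.6°, 96.4%, 43.9%)


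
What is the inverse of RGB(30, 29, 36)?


Invert: (255-R, 255-G, 255-B)
R: 255-30 = 225
G: 255-29 = 226
B: 255-36 = 219
= RGB(225, 226, 219)


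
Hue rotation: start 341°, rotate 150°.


New hue = (H + rotation) mod 360
New hue = (341 + 150) mod 360
= 491 mod 360
= 131°


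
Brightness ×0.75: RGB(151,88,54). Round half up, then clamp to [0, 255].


Multiply each channel by 0.75, round half up, clamp to [0, 255]
R: 151×0.75 = 113.25 → round → 113
G: 88×0.75 = 66
B: 54×0.75 = 40.5 → round → 41
= RGB(113, 66, 41)


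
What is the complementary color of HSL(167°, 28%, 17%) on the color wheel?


Complement = opposite side of color wheel = hue + 180°
H' = (167 + 180) mod 360 = 347°
S and L unchanged.
= HSL(347°, 28%, 17%)


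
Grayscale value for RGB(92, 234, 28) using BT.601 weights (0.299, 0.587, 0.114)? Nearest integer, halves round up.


Gray = 0.299×R + 0.587×G + 0.114×B
Gray = 0.299×92 + 0.587×234 + 0.114×28
Gray = 27.508 + 137.358 + 3.192
Gray = 168.058 → round half up → 168
Gray = 168


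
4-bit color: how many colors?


Colors = 2^bits = 2^4
= 16 colors


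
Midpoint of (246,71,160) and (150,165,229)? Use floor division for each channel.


Midpoint: each channel = ⌊(C₁+C₂)/2⌋
R: ⌊(246+150)/2⌋ = 198
G: ⌊(71+165)/2⌋ = 118
B: ⌊(160+229)/2⌋ = 194
= RGB(198, 118, 194)


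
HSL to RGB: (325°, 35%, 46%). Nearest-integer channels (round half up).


H=325°, S=0.35, L=0.46
C = (1-|2L-1|)×S = (1-|-0.08|)×0.35 = 0.322
H' = H/60 = 325/60 ≈ 5.4167; X = C×(1-|H' mod 2 - 1|) ≈ 0.1878
m = L - C/2 = 0.46 - 0.161 = 0.299
Sector ⌊H'⌋ = 5 → (R',G',B') = (0.322, 0.0, ≈0.1878)
RGB = ((R'+m)×255, (G'+m)×255, (B'+m)×255) = (158.355, 76.245, 124.1425)
Round half up → RGB(158, 76, 124)


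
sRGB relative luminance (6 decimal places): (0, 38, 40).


Linearize each channel (sRGB transfer function): c = v/255; c_lin = c/12.92 if c ≤ 0.04045, else ((c+0.055)/1.055)^2.4
  R: 0/255 ≈ 0.000000 ≤ 0.04045 → 0.000000/12.92 ≈ 0.000000
  G: 38/255 ≈ 0.149020 > 0.04045 → ((0.149020+0.055)/1.055)^2.4 ≈ 0.019382
  B: 40/255 ≈ 0.156863 > 0.04045 → ((0.156863+0.055)/1.055)^2.4 ≈ 0.021219
R_lin = 0.000000, G_lin = 0.019382, B_lin = 0.021219
L = 0.2126×R + 0.7152×G + 0.0722×B
L = 0.2126×0.000000 + 0.7152×0.019382 + 0.0722×0.021219
L ≈ 0.015394


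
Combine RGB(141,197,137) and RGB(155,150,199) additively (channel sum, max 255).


Additive: each channel = min(255, C₁+C₂)
R: 141+155 = 296 → 255
G: 197+150 = 347 → 255
B: 137+199 = 336 → 255
= RGB(255, 255, 255)


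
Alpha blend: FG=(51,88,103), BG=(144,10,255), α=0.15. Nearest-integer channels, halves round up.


C = α×F + (1-α)×B, with 1-α = 0.85
R: 0.15×51 + 0.85×144 = 7.65 + 122.40 = 130.05 → 130
G: 0.15×88 + 0.85×10 = 13.20 + 8.50 = 21.70 → 22
B: 0.15×103 + 0.85×255 = 15.45 + 216.75 = 232.20 → 232
= RGB(130, 22, 232)


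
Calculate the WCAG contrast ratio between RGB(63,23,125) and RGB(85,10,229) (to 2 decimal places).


Linearize each sRGB channel c=v/255: c/12.92 if c ≤ 0.04045 else ((c+0.055)/1.055)^2.4
L = 0.2126×R_lin + 0.7152×G_lin + 0.0722×B_lin
Color 1 (63,23,125):
  R=63: 63/255≈0.2471 > 0.04045 → ((0.2471+0.055)/1.055)^2.4 ≈ 0.04971
  G=23: 23/255≈0.0902 > 0.04045 → ((0.0902+0.055)/1.055)^2.4 ≈ 0.00857
  B=125: 125/255≈0.4902 > 0.04045 → ((0.4902+0.055)/1.055)^2.4 ≈ 0.20508
  L1 = 0.2126×0.04971 + 0.7152×0.00857 + 0.0722×0.20508 ≈ 0.03150
Color 2 (85,10,229):
  R=85: 85/255≈0.3333 > 0.04045 → ((0.3333+0.055)/1.055)^2.4 ≈ 0.09084
  G=10: 10/255≈0.0392 ≤ 0.04045 → 0.0392/12.92 ≈ 0.00304
  B=229: 229/255≈0.8980 > 0.04045 → ((0.8980+0.055)/1.055)^2.4 ≈ 0.78354
  L2 = 0.2126×0.09084 + 0.7152×0.00304 + 0.0722×0.78354 ≈ 0.07806
Lighter = 0.07806, Darker = 0.03150
Ratio = (L_lighter + 0.05) / (L_darker + 0.05)
Ratio = (0.07806 + 0.05) / (0.03150 + 0.05) = 0.12806 / 0.08150 ≈ 1.5712
Ratio ≈ 1.57:1


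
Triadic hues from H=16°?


Triadic: equally spaced at 120° intervals
H1 = 16°
H2 = (16 + 120) mod 360 = 136°
H3 = (16 + 240) mod 360 = 256°
Triadic = 16°, 136°, 256°


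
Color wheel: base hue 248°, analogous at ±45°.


Base hue: 248°
Left analog: (248 - 45) mod 360 = 203°
Right analog: (248 + 45) mod 360 = 293°
Analogous hues = 203° and 293°


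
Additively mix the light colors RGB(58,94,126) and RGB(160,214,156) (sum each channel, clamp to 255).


Additive: each channel = min(255, C₁+C₂)
R: 58+160 = 218 → 218
G: 94+214 = 308 → 255
B: 126+156 = 282 → 255
= RGB(218, 255, 255)


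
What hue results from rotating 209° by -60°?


New hue = (H + rotation) mod 360
New hue = (209 -60) mod 360
= 149 mod 360
= 149°


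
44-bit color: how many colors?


Colors = 2^bits = 2^44
= 17,592,186,044,416 colors


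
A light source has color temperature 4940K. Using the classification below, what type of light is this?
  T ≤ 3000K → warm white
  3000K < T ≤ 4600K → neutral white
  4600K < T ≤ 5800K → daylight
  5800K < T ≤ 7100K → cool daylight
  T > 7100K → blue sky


Temperature: 4940K
4600K < 4940K ≤ 5800K → daylight
Classification: daylight


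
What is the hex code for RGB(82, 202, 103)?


R = 82 → 52 (hex)
G = 202 → CA (hex)
B = 103 → 67 (hex)
Hex = #52CA67


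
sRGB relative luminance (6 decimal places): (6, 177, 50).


Linearize each channel (sRGB transfer function): c = v/255; c_lin = c/12.92 if c ≤ 0.04045, else ((c+0.055)/1.055)^2.4
  R: 6/255 ≈ 0.023529 ≤ 0.04045 → 0.023529/12.92 ≈ 0.001821
  G: 177/255 ≈ 0.694118 > 0.04045 → ((0.694118+0.055)/1.055)^2.4 ≈ 0.439657
  B: 50/255 ≈ 0.196078 > 0.04045 → ((0.196078+0.055)/1.055)^2.4 ≈ 0.031896
R_lin = 0.001821, G_lin = 0.439657, B_lin = 0.031896
L = 0.2126×R + 0.7152×G + 0.0722×B
L = 0.2126×0.001821 + 0.7152×0.439657 + 0.0722×0.031896
L ≈ 0.317133


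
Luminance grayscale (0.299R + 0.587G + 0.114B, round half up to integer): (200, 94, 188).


Gray = 0.299×R + 0.587×G + 0.114×B
Gray = 0.299×200 + 0.587×94 + 0.114×188
Gray = 59.800 + 55.178 + 21.432
Gray = 136.410 → round half up → 136
Gray = 136


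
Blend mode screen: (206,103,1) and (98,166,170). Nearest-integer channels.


Screen: C = 255 - (255-A)×(255-B)/255, rounded to nearest integer
R: 255 - (255-206)×(255-98)/255 = 255 - 7693/255 ≈ 255 - 30.169 = 224.831 → 225
G: 255 - (255-103)×(255-166)/255 = 255 - 13528/255 ≈ 255 - 53.051 = 201.949 → 202
B: 255 - (255-1)×(255-170)/255 = 255 - 21590/255 ≈ 255 - 84.667 = 170.333 → 170
= RGB(225, 202, 170)


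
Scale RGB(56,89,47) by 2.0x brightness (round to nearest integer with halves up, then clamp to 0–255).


Multiply each channel by 2.0, round half up, clamp to [0, 255]
R: 56×2.0 = 112
G: 89×2.0 = 178
B: 47×2.0 = 94
= RGB(112, 178, 94)


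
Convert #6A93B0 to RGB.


6A → 106 (R)
93 → 147 (G)
B0 → 176 (B)
= RGB(106, 147, 176)


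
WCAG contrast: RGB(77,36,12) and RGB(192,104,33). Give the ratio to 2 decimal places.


Linearize each sRGB channel c=v/255: c/12.92 if c ≤ 0.04045 else ((c+0.055)/1.055)^2.4
L = 0.2126×R_lin + 0.7152×G_lin + 0.0722×B_lin
Color 1 (77,36,12):
  R=77: 77/255≈0.3020 > 0.04045 → ((0.3020+0.055)/1.055)^2.4 ≈ 0.07421
  G=36: 36/255≈0.1412 > 0.04045 → ((0.1412+0.055)/1.055)^2.4 ≈ 0.01764
  B=12: 12/255≈0.0471 > 0.04045 → ((0.0471+0.055)/1.055)^2.4 ≈ 0.00368
  L1 = 0.2126×0.07421 + 0.7152×0.01764 + 0.0722×0.00368 ≈ 0.02866
Color 2 (192,104,33):
  R=192: 192/255≈0.7529 > 0.04045 → ((0.7529+0.055)/1.055)^2.4 ≈ 0.52712
  G=104: 104/255≈0.4078 > 0.04045 → ((0.4078+0.055)/1.055)^2.4 ≈ 0.13843
  B=33: 33/255≈0.1294 > 0.04045 → ((0.1294+0.055)/1.055)^2.4 ≈ 0.01521
  L2 = 0.2126×0.52712 + 0.7152×0.13843 + 0.0722×0.01521 ≈ 0.21217
Lighter = 0.21217, Darker = 0.02866
Ratio = (L_lighter + 0.05) / (L_darker + 0.05)
Ratio = (0.21217 + 0.05) / (0.02866 + 0.05) = 0.26217 / 0.07866 ≈ 3.3329
Ratio ≈ 3.33:1


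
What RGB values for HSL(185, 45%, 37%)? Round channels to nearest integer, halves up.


H=185°, S=0.45, L=0.37
C = (1-|2L-1|)×S = (1-|-0.26|)×0.45 = 0.333
H' = H/60 = 185/60 ≈ 3.0833; X = C×(1-|H' mod 2 - 1|) = 0.30525
m = L - C/2 = 0.37 - 0.1665 = 0.2035
Sector ⌊H'⌋ = 3 → (R',G',B') = (0.0, 0.30525, 0.333)
RGB = ((R'+m)×255, (G'+m)×255, (B'+m)×255) = (51.8925, 129.73125, 136.8075)
Round half up → RGB(52, 130, 137)


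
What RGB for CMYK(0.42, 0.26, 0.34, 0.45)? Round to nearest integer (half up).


R = 255 × (1-C) × (1-K) = 255 × 0.58 × 0.55 = 81.345 → 81
G = 255 × (1-M) × (1-K) = 255 × 0.74 × 0.55 = 103.785 → 104
B = 255 × (1-Y) × (1-K) = 255 × 0.66 × 0.55 = 92.565 → 93
= RGB(81, 104, 93)


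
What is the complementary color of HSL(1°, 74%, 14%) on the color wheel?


Complement = opposite side of color wheel = hue + 180°
H' = (1 + 180) mod 360 = 181°
S and L unchanged.
= HSL(181°, 74%, 14%)


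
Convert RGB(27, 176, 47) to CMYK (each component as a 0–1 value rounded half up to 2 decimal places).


R'=27/255≈0.1059, G'=176/255≈0.6902, B'=47/255≈0.1843
K = 1 - max(R',G',B') = 1 - 176/255 = 79/255 = 0.30980… → 0.31
(1-R'-K)/(1-K) simplifies to (max-R)/max with max = 176:
C = (176-27)/176 = 149/176 = 0.84659… → 0.85
M = (176-176)/176 = 0/176 = 0 → 0.00
Y = (176-47)/176 = 129/176 = 0.73295… → 0.73
= CMYK(0.85, 0.00, 0.73, 0.31)


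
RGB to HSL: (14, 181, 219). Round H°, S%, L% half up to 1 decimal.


Normalize: R'=14/255≈0.0549, G'=181/255≈0.7098, B'=219/255≈0.8588
Max=219/255, Min=14/255, Δ=Max-Min=205/255
L = (Max+Min)/2 = (219+14)/510 = 233/510 = 0.45686… → L = 45.7%
L ≤ 0.5 → S = Δ/(Max+Min) = 205/(219+14) = 205/233 = 0.87982… → S = 88.0%
(the 1/255 factors cancel in S and H, so raw channel differences can be used)
Max is B' → H = 60 × ((R-G)/Δ + 4) = 60 × ((14-181)/205 + 4)
  -167/205 + 4 = -0.8146… + 4 = 3.1853…
  H = 60 × 3.1853… = 191.121…° → H = 191.1°
= HSL(191.1°, 88.0%, 45.7%)


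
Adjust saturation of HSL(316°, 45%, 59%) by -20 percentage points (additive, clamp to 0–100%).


Original S = 45%
Adjustment = -20 percentage points
New S = 45 + (-20) = 25
Clamp to [0, 100] → 25
= HSL(316°, 25%, 59%)


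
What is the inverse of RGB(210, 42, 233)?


Invert: (255-R, 255-G, 255-B)
R: 255-210 = 45
G: 255-42 = 213
B: 255-233 = 22
= RGB(45, 213, 22)


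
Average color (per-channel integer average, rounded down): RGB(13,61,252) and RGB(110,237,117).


Midpoint: each channel = ⌊(C₁+C₂)/2⌋
R: ⌊(13+110)/2⌋ = 61
G: ⌊(61+237)/2⌋ = 149
B: ⌊(252+117)/2⌋ = 184
= RGB(61, 149, 184)


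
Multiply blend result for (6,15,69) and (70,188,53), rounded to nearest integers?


Multiply: C = A×B/255, rounded to nearest integer
R: 6×70/255 = 420/255 ≈ 1.647 → 2
G: 15×188/255 = 2820/255 ≈ 11.059 → 11
B: 69×53/255 = 3657/255 ≈ 14.341 → 14
= RGB(2, 11, 14)


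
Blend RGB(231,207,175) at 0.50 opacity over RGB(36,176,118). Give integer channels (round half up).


C = α×F + (1-α)×B, with 1-α = 0.50
R: 0.50×231 + 0.50×36 = 115.50 + 18.00 = 133.50 → 134
G: 0.50×207 + 0.50×176 = 103.50 + 88.00 = 191.50 → 192
B: 0.50×175 + 0.50×118 = 87.50 + 59.00 = 146.50 → 147
= RGB(134, 192, 147)


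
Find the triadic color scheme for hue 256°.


Triadic: equally spaced at 120° intervals
H1 = 256°
H2 = (256 + 120) mod 360 = 16°
H3 = (256 + 240) mod 360 = 136°
Triadic = 256°, 16°, 136°


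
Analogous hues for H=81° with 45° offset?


Base hue: 81°
Left analog: (81 - 45) mod 360 = 36°
Right analog: (81 + 45) mod 360 = 126°
Analogous hues = 36° and 126°


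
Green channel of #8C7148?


Color: #8C7148
R = 8C = 140
G = 71 = 113
B = 48 = 72
Green = 113


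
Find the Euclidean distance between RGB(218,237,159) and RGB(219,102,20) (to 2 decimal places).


d = √[(R₁-R₂)² + (G₁-G₂)² + (B₁-B₂)²]
d = √[(218-219)² + (237-102)² + (159-20)²]
d = √[1 + 18225 + 19321]
d = √37547
d ≈ 193.77


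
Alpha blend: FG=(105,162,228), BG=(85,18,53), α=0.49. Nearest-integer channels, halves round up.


C = α×F + (1-α)×B, with 1-α = 0.51
R: 0.49×105 + 0.51×85 = 51.45 + 43.35 = 94.80 → 95
G: 0.49×162 + 0.51×18 = 79.38 + 9.18 = 88.56 → 89
B: 0.49×228 + 0.51×53 = 111.72 + 27.03 = 138.75 → 139
= RGB(95, 89, 139)


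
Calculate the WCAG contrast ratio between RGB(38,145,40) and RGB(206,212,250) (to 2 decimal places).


Linearize each sRGB channel c=v/255: c/12.92 if c ≤ 0.04045 else ((c+0.055)/1.055)^2.4
L = 0.2126×R_lin + 0.7152×G_lin + 0.0722×B_lin
Color 1 (38,145,40):
  R=38: 38/255≈0.1490 > 0.04045 → ((0.1490+0.055)/1.055)^2.4 ≈ 0.01938
  G=145: 145/255≈0.5686 > 0.04045 → ((0.5686+0.055)/1.055)^2.4 ≈ 0.28315
  B=40: 40/255≈0.1569 > 0.04045 → ((0.1569+0.055)/1.055)^2.4 ≈ 0.02122
  L1 = 0.2126×0.01938 + 0.7152×0.28315 + 0.0722×0.02122 ≈ 0.20816
Color 2 (206,212,250):
  R=206: 206/255≈0.8078 > 0.04045 → ((0.8078+0.055)/1.055)^2.4 ≈ 0.61721
  G=212: 212/255≈0.8314 > 0.04045 → ((0.8314+0.055)/1.055)^2.4 ≈ 0.65837
  B=250: 250/255≈0.9804 > 0.04045 → ((0.9804+0.055)/1.055)^2.4 ≈ 0.95597
  L2 = 0.2126×0.61721 + 0.7152×0.65837 + 0.0722×0.95597 ≈ 0.67111
Lighter = 0.67111, Darker = 0.20816
Ratio = (L_lighter + 0.05) / (L_darker + 0.05)
Ratio = (0.67111 + 0.05) / (0.20816 + 0.05) = 0.72111 / 0.25816 ≈ 2.7933
Ratio ≈ 2.79:1


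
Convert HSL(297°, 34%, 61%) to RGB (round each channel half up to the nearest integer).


H=297°, S=0.34, L=0.61
C = (1-|2L-1|)×S = (1-|0.22|)×0.34 = 0.2652
H' = H/60 = 297/60 ≈ 4.9500; X = C×(1-|H' mod 2 - 1|) = 0.25194
m = L - C/2 = 0.61 - 0.1326 = 0.4774
Sector ⌊H'⌋ = 4 → (R',G',B') = (0.25194, 0.0, 0.2652)
RGB = ((R'+m)×255, (G'+m)×255, (B'+m)×255) = (185.9817, 121.737, 189.363)
Round half up → RGB(186, 122, 189)


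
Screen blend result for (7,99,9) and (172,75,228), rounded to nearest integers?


Screen: C = 255 - (255-A)×(255-B)/255, rounded to nearest integer
R: 255 - (255-7)×(255-172)/255 = 255 - 20584/255 ≈ 255 - 80.722 = 174.278 → 174
G: 255 - (255-99)×(255-75)/255 = 255 - 28080/255 ≈ 255 - 110.118 = 144.882 → 145
B: 255 - (255-9)×(255-228)/255 = 255 - 6642/255 ≈ 255 - 26.047 = 228.953 → 229
= RGB(174, 145, 229)


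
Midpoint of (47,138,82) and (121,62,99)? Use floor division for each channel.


Midpoint: each channel = ⌊(C₁+C₂)/2⌋
R: ⌊(47+121)/2⌋ = 84
G: ⌊(138+62)/2⌋ = 100
B: ⌊(82+99)/2⌋ = 90
= RGB(84, 100, 90)


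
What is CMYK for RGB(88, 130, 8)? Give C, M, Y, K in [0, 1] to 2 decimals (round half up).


R'=88/255≈0.3451, G'=130/255≈0.5098, B'=8/255≈0.0314
K = 1 - max(R',G',B') = 1 - 130/255 = 125/255 = 0.49019… → 0.49
(1-R'-K)/(1-K) simplifies to (max-R)/max with max = 130:
C = (130-88)/130 = 42/130 = 0.32307… → 0.32
M = (130-130)/130 = 0/130 = 0 → 0.00
Y = (130-8)/130 = 122/130 = 0.93846… → 0.94
= CMYK(0.32, 0.00, 0.94, 0.49)


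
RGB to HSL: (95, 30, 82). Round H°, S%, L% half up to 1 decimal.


Normalize: R'=95/255≈0.3725, G'=30/255≈0.1176, B'=82/255≈0.3216
Max=95/255, Min=30/255, Δ=Max-Min=65/255
L = (Max+Min)/2 = (95+30)/510 = 125/510 = 0.24509… → L = 24.5%
L ≤ 0.5 → S = Δ/(Max+Min) = 65/(95+30) = 65/125 = 0.52 → S = 52.0%
(the 1/255 factors cancel in S and H, so raw channel differences can be used)
Max is R' → H = 60 × (((G-B)/Δ) mod 6) = 60 × (((30-82)/65) mod 6)
  (-52)/65 = -0.8; negative, so add 6 → 5.2
  H = 60 × 5.2 = 312° → H = 312.0°
= HSL(312.0°, 52.0%, 24.5%)


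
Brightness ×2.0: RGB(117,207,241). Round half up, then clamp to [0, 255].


Multiply each channel by 2.0, round half up, clamp to [0, 255]
R: 117×2.0 = 234
G: 207×2.0 = 414 → clamp → 255
B: 241×2.0 = 482 → clamp → 255
= RGB(234, 255, 255)


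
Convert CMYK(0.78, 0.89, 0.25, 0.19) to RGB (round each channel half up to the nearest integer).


R = 255 × (1-C) × (1-K) = 255 × 0.22 × 0.81 = 45.441 → 45
G = 255 × (1-M) × (1-K) = 255 × 0.11 × 0.81 = 22.7205 → 23
B = 255 × (1-Y) × (1-K) = 255 × 0.75 × 0.81 = 154.9125 → 155
= RGB(45, 23, 155)


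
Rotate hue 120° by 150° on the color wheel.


New hue = (H + rotation) mod 360
New hue = (120 + 150) mod 360
= 270 mod 360
= 270°


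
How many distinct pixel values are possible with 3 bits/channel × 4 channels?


Total bits = 3 bits/channel × 4 channels = 12 bits
Distinct pixel values = 2^12
= 4,096 pixel values


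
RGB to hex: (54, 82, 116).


R = 54 → 36 (hex)
G = 82 → 52 (hex)
B = 116 → 74 (hex)
Hex = #365274


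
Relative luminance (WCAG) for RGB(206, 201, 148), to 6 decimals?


Linearize each channel (sRGB transfer function): c = v/255; c_lin = c/12.92 if c ≤ 0.04045, else ((c+0.055)/1.055)^2.4
  R: 206/255 ≈ 0.807843 > 0.04045 → ((0.807843+0.055)/1.055)^2.4 ≈ 0.617207
  G: 201/255 ≈ 0.788235 > 0.04045 → ((0.788235+0.055)/1.055)^2.4 ≈ 0.584078
  B: 148/255 ≈ 0.580392 > 0.04045 → ((0.580392+0.055)/1.055)^2.4 ≈ 0.296138
R_lin = 0.617207, G_lin = 0.584078, B_lin = 0.296138
L = 0.2126×R + 0.7152×G + 0.0722×B
L = 0.2126×0.617207 + 0.7152×0.584078 + 0.0722×0.296138
L ≈ 0.570332


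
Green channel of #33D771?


Color: #33D771
R = 33 = 51
G = D7 = 215
B = 71 = 113
Green = 215


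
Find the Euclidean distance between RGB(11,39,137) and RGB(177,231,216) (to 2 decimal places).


d = √[(R₁-R₂)² + (G₁-G₂)² + (B₁-B₂)²]
d = √[(11-177)² + (39-231)² + (137-216)²]
d = √[27556 + 36864 + 6241]
d = √70661
d ≈ 265.82


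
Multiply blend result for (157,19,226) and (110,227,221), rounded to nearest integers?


Multiply: C = A×B/255, rounded to nearest integer
R: 157×110/255 = 17270/255 ≈ 67.725 → 68
G: 19×227/255 = 4313/255 ≈ 16.914 → 17
B: 226×221/255 = 49946/255 ≈ 195.867 → 196
= RGB(68, 17, 196)


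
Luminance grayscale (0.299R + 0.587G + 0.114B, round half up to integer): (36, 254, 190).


Gray = 0.299×R + 0.587×G + 0.114×B
Gray = 0.299×36 + 0.587×254 + 0.114×190
Gray = 10.764 + 149.098 + 21.660
Gray = 181.522 → round half up → 182
Gray = 182


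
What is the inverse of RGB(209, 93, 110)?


Invert: (255-R, 255-G, 255-B)
R: 255-209 = 46
G: 255-93 = 162
B: 255-110 = 145
= RGB(46, 162, 145)


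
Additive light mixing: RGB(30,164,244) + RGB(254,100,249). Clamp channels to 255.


Additive: each channel = min(255, C₁+C₂)
R: 30+254 = 284 → 255
G: 164+100 = 264 → 255
B: 244+249 = 493 → 255
= RGB(255, 255, 255)


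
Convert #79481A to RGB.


79 → 121 (R)
48 → 72 (G)
1A → 26 (B)
= RGB(121, 72, 26)


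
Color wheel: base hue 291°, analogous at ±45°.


Base hue: 291°
Left analog: (291 - 45) mod 360 = 246°
Right analog: (291 + 45) mod 360 = 336°
Analogous hues = 246° and 336°


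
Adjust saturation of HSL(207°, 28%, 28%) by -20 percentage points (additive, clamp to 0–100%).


Original S = 28%
Adjustment = -20 percentage points
New S = 28 + (-20) = 8
Clamp to [0, 100] → 8
= HSL(207°, 8%, 28%)


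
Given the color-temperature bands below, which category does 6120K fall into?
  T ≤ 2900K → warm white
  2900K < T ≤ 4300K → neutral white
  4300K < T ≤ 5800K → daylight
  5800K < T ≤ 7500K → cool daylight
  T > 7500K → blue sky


Temperature: 6120K
5800K < 6120K ≤ 7500K → cool daylight
Classification: cool daylight


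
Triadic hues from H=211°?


Triadic: equally spaced at 120° intervals
H1 = 211°
H2 = (211 + 120) mod 360 = 331°
H3 = (211 + 240) mod 360 = 91°
Triadic = 211°, 331°, 91°


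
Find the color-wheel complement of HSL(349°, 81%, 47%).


Complement = opposite side of color wheel = hue + 180°
H' = (349 + 180) mod 360 = 169°
S and L unchanged.
= HSL(169°, 81%, 47%)


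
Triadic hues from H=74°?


Triadic: equally spaced at 120° intervals
H1 = 74°
H2 = (74 + 120) mod 360 = 194°
H3 = (74 + 240) mod 360 = 314°
Triadic = 74°, 194°, 314°


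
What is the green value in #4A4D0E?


Color: #4A4D0E
R = 4A = 74
G = 4D = 77
B = 0E = 14
Green = 77


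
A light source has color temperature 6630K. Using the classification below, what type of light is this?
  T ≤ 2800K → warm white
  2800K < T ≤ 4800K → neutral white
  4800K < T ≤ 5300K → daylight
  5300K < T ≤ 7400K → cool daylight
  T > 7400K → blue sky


Temperature: 6630K
5300K < 6630K ≤ 7400K → cool daylight
Classification: cool daylight


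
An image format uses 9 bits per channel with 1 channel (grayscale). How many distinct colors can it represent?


Total bits = 9 bits/channel × 1 channels = 9 bits
Distinct colors = 2^9
= 512 colors


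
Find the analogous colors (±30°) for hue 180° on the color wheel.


Base hue: 180°
Left analog: (180 - 30) mod 360 = 150°
Right analog: (180 + 30) mod 360 = 210°
Analogous hues = 150° and 210°


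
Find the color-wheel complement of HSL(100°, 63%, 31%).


Complement = opposite side of color wheel = hue + 180°
H' = (100 + 180) mod 360 = 280°
S and L unchanged.
= HSL(280°, 63%, 31%)


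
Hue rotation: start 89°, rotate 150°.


New hue = (H + rotation) mod 360
New hue = (89 + 150) mod 360
= 239 mod 360
= 239°


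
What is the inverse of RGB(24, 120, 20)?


Invert: (255-R, 255-G, 255-B)
R: 255-24 = 231
G: 255-120 = 135
B: 255-20 = 235
= RGB(231, 135, 235)


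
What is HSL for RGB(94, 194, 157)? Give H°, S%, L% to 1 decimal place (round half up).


Normalize: R'=94/255≈0.3686, G'=194/255≈0.7608, B'=157/255≈0.6157
Max=194/255, Min=94/255, Δ=Max-Min=100/255
L = (Max+Min)/2 = (194+94)/510 = 288/510 = 0.56470… → L = 56.5%
L > 0.5 → S = Δ/(2-Max-Min) = 100/(510-194-94) = 100/222 = 0.45045… → S = 45.0%
(the 1/255 factors cancel in S and H, so raw channel differences can be used)
Max is G' → H = 60 × ((B-R)/Δ + 2) = 60 × ((157-94)/100 + 2)
  63/100 + 2 = 0.63 + 2 = 2.63
  H = 60 × 2.63 = 157.8° → H = 157.8°
= HSL(157.8°, 45.0%, 56.5%)


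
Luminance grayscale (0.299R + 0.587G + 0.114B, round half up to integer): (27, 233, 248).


Gray = 0.299×R + 0.587×G + 0.114×B
Gray = 0.299×27 + 0.587×233 + 0.114×248
Gray = 8.073 + 136.771 + 28.272
Gray = 173.116 → round half up → 173
Gray = 173


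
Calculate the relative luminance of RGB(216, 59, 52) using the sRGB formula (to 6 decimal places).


Linearize each channel (sRGB transfer function): c = v/255; c_lin = c/12.92 if c ≤ 0.04045, else ((c+0.055)/1.055)^2.4
  R: 216/255 ≈ 0.847059 > 0.04045 → ((0.847059+0.055)/1.055)^2.4 ≈ 0.686685
  G: 59/255 ≈ 0.231373 > 0.04045 → ((0.231373+0.055)/1.055)^2.4 ≈ 0.043735
  B: 52/255 ≈ 0.203922 > 0.04045 → ((0.203922+0.055)/1.055)^2.4 ≈ 0.034340
R_lin = 0.686685, G_lin = 0.043735, B_lin = 0.034340
L = 0.2126×R + 0.7152×G + 0.0722×B
L = 0.2126×0.686685 + 0.7152×0.043735 + 0.0722×0.034340
L ≈ 0.179748


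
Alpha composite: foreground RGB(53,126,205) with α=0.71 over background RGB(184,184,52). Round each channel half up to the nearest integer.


C = α×F + (1-α)×B, with 1-α = 0.29
R: 0.71×53 + 0.29×184 = 37.63 + 53.36 = 90.99 → 91
G: 0.71×126 + 0.29×184 = 89.46 + 53.36 = 142.82 → 143
B: 0.71×205 + 0.29×52 = 145.55 + 15.08 = 160.63 → 161
= RGB(91, 143, 161)


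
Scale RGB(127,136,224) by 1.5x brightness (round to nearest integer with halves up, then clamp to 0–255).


Multiply each channel by 1.5, round half up, clamp to [0, 255]
R: 127×1.5 = 190.5 → round → 191
G: 136×1.5 = 204
B: 224×1.5 = 336 → clamp → 255
= RGB(191, 204, 255)


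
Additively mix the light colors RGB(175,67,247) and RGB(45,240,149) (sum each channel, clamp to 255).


Additive: each channel = min(255, C₁+C₂)
R: 175+45 = 220 → 220
G: 67+240 = 307 → 255
B: 247+149 = 396 → 255
= RGB(220, 255, 255)


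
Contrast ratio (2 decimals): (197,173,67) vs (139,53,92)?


Linearize each sRGB channel c=v/255: c/12.92 if c ≤ 0.04045 else ((c+0.055)/1.055)^2.4
L = 0.2126×R_lin + 0.7152×G_lin + 0.0722×B_lin
Color 1 (197,173,67):
  R=197: 197/255≈0.7725 > 0.04045 → ((0.7725+0.055)/1.055)^2.4 ≈ 0.55834
  G=173: 173/255≈0.6784 > 0.04045 → ((0.6784+0.055)/1.055)^2.4 ≈ 0.41789
  B=67: 67/255≈0.2627 > 0.04045 → ((0.2627+0.055)/1.055)^2.4 ≈ 0.05613
  L1 = 0.2126×0.55834 + 0.7152×0.41789 + 0.0722×0.05613 ≈ 0.42163
Color 2 (139,53,92):
  R=139: 139/255≈0.5451 > 0.04045 → ((0.5451+0.055)/1.055)^2.4 ≈ 0.25818
  G=53: 53/255≈0.2078 > 0.04045 → ((0.2078+0.055)/1.055)^2.4 ≈ 0.03560
  B=92: 92/255≈0.3608 > 0.04045 → ((0.3608+0.055)/1.055)^2.4 ≈ 0.10702
  L2 = 0.2126×0.25818 + 0.7152×0.03560 + 0.0722×0.10702 ≈ 0.08808
Lighter = 0.42163, Darker = 0.08808
Ratio = (L_lighter + 0.05) / (L_darker + 0.05)
Ratio = (0.42163 + 0.05) / (0.08808 + 0.05) = 0.47163 / 0.13808 ≈ 3.4156
Ratio ≈ 3.42:1


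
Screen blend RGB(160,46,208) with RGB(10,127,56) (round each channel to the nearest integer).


Screen: C = 255 - (255-A)×(255-B)/255, rounded to nearest integer
R: 255 - (255-160)×(255-10)/255 = 255 - 23275/255 ≈ 255 - 91.275 = 163.725 → 164
G: 255 - (255-46)×(255-127)/255 = 255 - 26752/255 ≈ 255 - 104.910 = 150.090 → 150
B: 255 - (255-208)×(255-56)/255 = 255 - 9353/255 ≈ 255 - 36.678 = 218.322 → 218
= RGB(164, 150, 218)


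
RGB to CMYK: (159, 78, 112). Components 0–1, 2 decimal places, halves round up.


R'=159/255≈0.6235, G'=78/255≈0.3059, B'=112/255≈0.4392
K = 1 - max(R',G',B') = 1 - 159/255 = 96/255 = 0.37647… → 0.38
(1-R'-K)/(1-K) simplifies to (max-R)/max with max = 159:
C = (159-159)/159 = 0/159 = 0 → 0.00
M = (159-78)/159 = 81/159 = 0.50943… → 0.51
Y = (159-112)/159 = 47/159 = 0.29559… → 0.30
= CMYK(0.00, 0.51, 0.30, 0.38)


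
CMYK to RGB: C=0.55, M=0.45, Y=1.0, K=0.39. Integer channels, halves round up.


R = 255 × (1-C) × (1-K) = 255 × 0.45 × 0.61 = 69.9975 → 70
G = 255 × (1-M) × (1-K) = 255 × 0.55 × 0.61 = 85.5525 → 86
B = 255 × (1-Y) × (1-K) = 255 × 0.00 × 0.61 = 0
= RGB(70, 86, 0)


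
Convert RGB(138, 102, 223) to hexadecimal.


R = 138 → 8A (hex)
G = 102 → 66 (hex)
B = 223 → DF (hex)
Hex = #8A66DF


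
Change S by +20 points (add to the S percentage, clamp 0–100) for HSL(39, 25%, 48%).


Original S = 25%
Adjustment = +20 percentage points
New S = 25 + (20) = 45
Clamp to [0, 100] → 45
= HSL(39°, 45%, 48%)


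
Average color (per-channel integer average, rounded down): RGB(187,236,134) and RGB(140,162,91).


Midpoint: each channel = ⌊(C₁+C₂)/2⌋
R: ⌊(187+140)/2⌋ = 163
G: ⌊(236+162)/2⌋ = 199
B: ⌊(134+91)/2⌋ = 112
= RGB(163, 199, 112)


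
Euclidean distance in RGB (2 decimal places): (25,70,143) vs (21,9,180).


d = √[(R₁-R₂)² + (G₁-G₂)² + (B₁-B₂)²]
d = √[(25-21)² + (70-9)² + (143-180)²]
d = √[16 + 3721 + 1369]
d = √5106
d ≈ 71.46
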